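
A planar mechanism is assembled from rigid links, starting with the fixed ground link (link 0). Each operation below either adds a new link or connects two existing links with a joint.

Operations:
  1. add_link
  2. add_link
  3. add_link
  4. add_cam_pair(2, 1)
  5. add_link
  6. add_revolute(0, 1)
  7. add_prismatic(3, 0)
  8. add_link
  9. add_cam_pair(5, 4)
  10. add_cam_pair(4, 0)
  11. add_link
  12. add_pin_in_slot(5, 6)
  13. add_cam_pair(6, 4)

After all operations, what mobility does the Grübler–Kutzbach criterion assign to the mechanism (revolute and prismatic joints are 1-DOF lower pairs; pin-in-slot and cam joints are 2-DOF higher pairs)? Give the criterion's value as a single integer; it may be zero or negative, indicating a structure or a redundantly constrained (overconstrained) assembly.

M = 9

L=1 J1=0 J2=0
add link → L=2 J1=0 J2=0
add link → L=3 J1=0 J2=0
add link → L=4 J1=0 J2=0
C@2,1 dof=2 J2 → L=4 J1=0 J2=1
add link → L=5 J1=0 J2=1
R@0,1 dof=1 J1 → L=5 J1=1 J2=1
P@3,0 dof=1 J1 → L=5 J1=2 J2=1
add link → L=6 J1=2 J2=1
C@5,4 dof=2 J2 → L=6 J1=2 J2=2
C@4,0 dof=2 J2 → L=6 J1=2 J2=3
add link → L=7 J1=2 J2=3
PS@5,6 dof=2 J2 → L=7 J1=2 J2=4
C@6,4 dof=2 J2 → L=7 J1=2 J2=5
M=3(L−1)−2J1−J2=3·6−2·2−5=9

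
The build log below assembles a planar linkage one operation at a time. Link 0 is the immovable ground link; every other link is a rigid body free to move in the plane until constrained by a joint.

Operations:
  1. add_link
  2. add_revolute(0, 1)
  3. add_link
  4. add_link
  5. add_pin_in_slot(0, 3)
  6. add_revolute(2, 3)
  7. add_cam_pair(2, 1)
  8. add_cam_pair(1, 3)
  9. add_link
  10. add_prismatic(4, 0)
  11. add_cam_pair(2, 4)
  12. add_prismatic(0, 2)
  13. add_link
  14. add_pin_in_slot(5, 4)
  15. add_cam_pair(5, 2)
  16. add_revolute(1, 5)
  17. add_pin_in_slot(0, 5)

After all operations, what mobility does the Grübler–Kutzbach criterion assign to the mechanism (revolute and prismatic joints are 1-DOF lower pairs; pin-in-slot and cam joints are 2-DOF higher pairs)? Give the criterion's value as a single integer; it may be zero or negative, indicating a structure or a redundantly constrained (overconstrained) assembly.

M = -2

(L,J1,J2)=(1,0,0); link0 fixed
link1: (2,0,0)
R 0-1 [J1]: (2,1,0)
link2: (3,1,0)
link3: (4,1,0)
PS 0-3 [J2]: (4,1,1)
R 2-3 [J1]: (4,2,1)
C 2-1 [J2]: (4,2,2)
C 1-3 [J2]: (4,2,3)
link4: (5,2,3)
P 4-0 [J1]: (5,3,3)
C 2-4 [J2]: (5,3,4)
P 0-2 [J1]: (5,4,4)
link5: (6,4,4)
PS 5-4 [J2]: (6,4,5)
C 5-2 [J2]: (6,4,6)
R 1-5 [J1]: (6,5,6)
PS 0-5 [J2]: (6,5,7)
Grübler: 3·5 − 2·5 − 7 = -2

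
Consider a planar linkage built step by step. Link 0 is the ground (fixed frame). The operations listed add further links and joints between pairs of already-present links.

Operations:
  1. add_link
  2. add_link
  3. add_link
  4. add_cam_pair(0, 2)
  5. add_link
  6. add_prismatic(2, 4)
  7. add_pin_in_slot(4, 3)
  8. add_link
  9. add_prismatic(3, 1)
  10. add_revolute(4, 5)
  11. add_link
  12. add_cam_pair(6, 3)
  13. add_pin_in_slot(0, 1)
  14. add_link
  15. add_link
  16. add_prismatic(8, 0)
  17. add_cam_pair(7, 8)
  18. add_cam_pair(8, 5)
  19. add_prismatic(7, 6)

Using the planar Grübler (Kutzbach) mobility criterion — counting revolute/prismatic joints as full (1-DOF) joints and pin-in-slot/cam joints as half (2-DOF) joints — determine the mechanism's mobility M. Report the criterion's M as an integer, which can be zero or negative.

M = 8

(L,J1,J2)=(1,0,0); link0 fixed
link1: (2,0,0)
link2: (3,0,0)
link3: (4,0,0)
C 0-2 [J2]: (4,0,1)
link4: (5,0,1)
P 2-4 [J1]: (5,1,1)
PS 4-3 [J2]: (5,1,2)
link5: (6,1,2)
P 3-1 [J1]: (6,2,2)
R 4-5 [J1]: (6,3,2)
link6: (7,3,2)
C 6-3 [J2]: (7,3,3)
PS 0-1 [J2]: (7,3,4)
link7: (8,3,4)
link8: (9,3,4)
P 8-0 [J1]: (9,4,4)
C 7-8 [J2]: (9,4,5)
C 8-5 [J2]: (9,4,6)
P 7-6 [J1]: (9,5,6)
Grübler: 3·8 − 2·5 − 6 = 8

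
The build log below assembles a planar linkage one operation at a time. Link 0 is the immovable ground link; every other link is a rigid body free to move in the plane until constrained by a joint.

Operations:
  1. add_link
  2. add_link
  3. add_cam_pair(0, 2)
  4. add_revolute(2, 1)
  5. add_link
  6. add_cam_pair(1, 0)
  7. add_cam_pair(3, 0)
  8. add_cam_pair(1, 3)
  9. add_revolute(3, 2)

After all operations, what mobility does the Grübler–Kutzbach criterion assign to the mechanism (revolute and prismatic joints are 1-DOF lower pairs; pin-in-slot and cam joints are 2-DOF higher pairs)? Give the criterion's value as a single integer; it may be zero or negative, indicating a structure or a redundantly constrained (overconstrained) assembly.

M = 1

ground; <1,0,0>
#1 <2,0,0>
#2 <3,0,0>
C:0↔2 J2 <3,0,1>
R:2↔1 J1 <3,1,1>
#3 <4,1,1>
C:1↔0 J2 <4,1,2>
C:3↔0 J2 <4,1,3>
C:1↔3 J2 <4,1,4>
R:3↔2 J1 <4,2,4>
3×3 − 2×2 − 1×4 = 1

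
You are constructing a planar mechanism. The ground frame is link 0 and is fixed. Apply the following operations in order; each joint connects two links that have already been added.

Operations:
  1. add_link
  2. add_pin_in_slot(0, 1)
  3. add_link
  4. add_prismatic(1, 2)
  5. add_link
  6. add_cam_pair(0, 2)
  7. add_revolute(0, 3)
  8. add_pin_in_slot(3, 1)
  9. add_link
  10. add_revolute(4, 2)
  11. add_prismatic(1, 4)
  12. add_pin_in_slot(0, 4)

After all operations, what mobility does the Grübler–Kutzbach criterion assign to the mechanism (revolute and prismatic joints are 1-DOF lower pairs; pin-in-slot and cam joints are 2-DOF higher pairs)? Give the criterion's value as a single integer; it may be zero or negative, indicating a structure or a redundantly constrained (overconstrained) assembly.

M = 0

link 0 = ground. State L|J1|J2 = 1|0|0
+link1  2|0|0
PS(0,1) f=2→J2  2|0|1
+link2  3|0|1
P(1,2) f=1→J1  3|1|1
+link3  4|1|1
C(0,2) f=2→J2  4|1|2
R(0,3) f=1→J1  4|2|2
PS(3,1) f=2→J2  4|2|3
+link4  5|2|3
R(4,2) f=1→J1  5|3|3
P(1,4) f=1→J1  5|4|3
PS(0,4) f=2→J2  5|4|4
M = 3(5−1)−2·4−4 = 12−8−4 = 0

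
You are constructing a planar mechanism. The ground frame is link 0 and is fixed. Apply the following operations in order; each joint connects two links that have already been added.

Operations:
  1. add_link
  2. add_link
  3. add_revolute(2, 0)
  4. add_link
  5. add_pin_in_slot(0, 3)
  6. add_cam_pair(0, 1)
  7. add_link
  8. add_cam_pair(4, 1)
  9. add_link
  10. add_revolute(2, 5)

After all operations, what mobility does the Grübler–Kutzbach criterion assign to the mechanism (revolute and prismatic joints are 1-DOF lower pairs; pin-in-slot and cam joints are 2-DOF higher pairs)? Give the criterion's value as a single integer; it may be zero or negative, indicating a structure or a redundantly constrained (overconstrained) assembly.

M = 8

ground; <1,0,0>
#1 <2,0,0>
#2 <3,0,0>
R:2↔0 J1 <3,1,0>
#3 <4,1,0>
PS:0↔3 J2 <4,1,1>
C:0↔1 J2 <4,1,2>
#4 <5,1,2>
C:4↔1 J2 <5,1,3>
#5 <6,1,3>
R:2↔5 J1 <6,2,3>
3×5 − 2×2 − 1×3 = 8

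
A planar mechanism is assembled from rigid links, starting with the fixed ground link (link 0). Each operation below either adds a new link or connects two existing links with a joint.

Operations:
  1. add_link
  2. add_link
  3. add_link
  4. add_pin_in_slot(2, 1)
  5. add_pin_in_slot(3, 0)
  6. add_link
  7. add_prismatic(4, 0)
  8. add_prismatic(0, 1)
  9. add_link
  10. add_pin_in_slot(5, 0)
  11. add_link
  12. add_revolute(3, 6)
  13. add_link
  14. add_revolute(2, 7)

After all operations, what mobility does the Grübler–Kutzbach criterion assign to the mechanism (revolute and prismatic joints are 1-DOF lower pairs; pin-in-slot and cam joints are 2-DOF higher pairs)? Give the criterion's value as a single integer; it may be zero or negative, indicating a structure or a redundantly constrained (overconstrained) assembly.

L=1 J1=0 J2=0
add link → L=2 J1=0 J2=0
add link → L=3 J1=0 J2=0
add link → L=4 J1=0 J2=0
PS@2,1 dof=2 J2 → L=4 J1=0 J2=1
PS@3,0 dof=2 J2 → L=4 J1=0 J2=2
add link → L=5 J1=0 J2=2
P@4,0 dof=1 J1 → L=5 J1=1 J2=2
P@0,1 dof=1 J1 → L=5 J1=2 J2=2
add link → L=6 J1=2 J2=2
PS@5,0 dof=2 J2 → L=6 J1=2 J2=3
add link → L=7 J1=2 J2=3
R@3,6 dof=1 J1 → L=7 J1=3 J2=3
add link → L=8 J1=3 J2=3
R@2,7 dof=1 J1 → L=8 J1=4 J2=3
M=3(L−1)−2J1−J2=3·7−2·4−3=10

M = 10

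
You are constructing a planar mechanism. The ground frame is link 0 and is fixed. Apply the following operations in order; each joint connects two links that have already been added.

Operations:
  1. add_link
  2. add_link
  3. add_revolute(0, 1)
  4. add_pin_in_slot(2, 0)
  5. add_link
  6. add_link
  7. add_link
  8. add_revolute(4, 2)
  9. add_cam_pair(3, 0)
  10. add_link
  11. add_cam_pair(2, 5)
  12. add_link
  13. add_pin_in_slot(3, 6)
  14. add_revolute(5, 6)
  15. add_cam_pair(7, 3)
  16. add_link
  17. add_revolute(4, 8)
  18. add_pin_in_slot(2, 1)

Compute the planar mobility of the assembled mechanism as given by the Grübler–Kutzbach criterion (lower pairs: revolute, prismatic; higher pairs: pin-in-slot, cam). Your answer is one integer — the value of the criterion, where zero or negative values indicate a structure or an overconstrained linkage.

M = 10

link 0 = ground. State L|J1|J2 = 1|0|0
+link1  2|0|0
+link2  3|0|0
R(0,1) f=1→J1  3|1|0
PS(2,0) f=2→J2  3|1|1
+link3  4|1|1
+link4  5|1|1
+link5  6|1|1
R(4,2) f=1→J1  6|2|1
C(3,0) f=2→J2  6|2|2
+link6  7|2|2
C(2,5) f=2→J2  7|2|3
+link7  8|2|3
PS(3,6) f=2→J2  8|2|4
R(5,6) f=1→J1  8|3|4
C(7,3) f=2→J2  8|3|5
+link8  9|3|5
R(4,8) f=1→J1  9|4|5
PS(2,1) f=2→J2  9|4|6
M = 3(9−1)−2·4−6 = 24−8−6 = 10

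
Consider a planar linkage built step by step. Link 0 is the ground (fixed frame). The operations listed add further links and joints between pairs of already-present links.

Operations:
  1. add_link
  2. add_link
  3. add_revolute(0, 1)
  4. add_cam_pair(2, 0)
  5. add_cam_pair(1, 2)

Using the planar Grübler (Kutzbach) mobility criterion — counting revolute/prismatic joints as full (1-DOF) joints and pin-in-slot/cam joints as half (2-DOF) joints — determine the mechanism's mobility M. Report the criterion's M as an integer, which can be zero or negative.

[1;0;0] (link 0 is ground)
L+ [2;0;0]
L+ [3;0;0]
R(0,1)∈J1 [3;1;0]
C(2,0)∈J2 [3;1;1]
C(1,2)∈J2 [3;1;2]
mobility = 6 − 2 − 2 = 2

M = 2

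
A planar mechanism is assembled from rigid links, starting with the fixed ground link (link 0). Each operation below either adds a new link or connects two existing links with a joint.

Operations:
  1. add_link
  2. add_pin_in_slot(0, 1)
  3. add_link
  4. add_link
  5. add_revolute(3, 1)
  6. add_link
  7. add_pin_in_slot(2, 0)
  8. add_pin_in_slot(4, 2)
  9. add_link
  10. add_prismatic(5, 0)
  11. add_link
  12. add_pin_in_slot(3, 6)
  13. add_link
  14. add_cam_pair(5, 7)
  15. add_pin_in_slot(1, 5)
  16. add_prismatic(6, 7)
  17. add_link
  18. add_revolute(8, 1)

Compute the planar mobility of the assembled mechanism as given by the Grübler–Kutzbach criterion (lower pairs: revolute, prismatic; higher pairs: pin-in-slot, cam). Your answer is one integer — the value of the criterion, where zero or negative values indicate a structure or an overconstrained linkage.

M = 10

link 0 = ground. State L|J1|J2 = 1|0|0
+link1  2|0|0
PS(0,1) f=2→J2  2|0|1
+link2  3|0|1
+link3  4|0|1
R(3,1) f=1→J1  4|1|1
+link4  5|1|1
PS(2,0) f=2→J2  5|1|2
PS(4,2) f=2→J2  5|1|3
+link5  6|1|3
P(5,0) f=1→J1  6|2|3
+link6  7|2|3
PS(3,6) f=2→J2  7|2|4
+link7  8|2|4
C(5,7) f=2→J2  8|2|5
PS(1,5) f=2→J2  8|2|6
P(6,7) f=1→J1  8|3|6
+link8  9|3|6
R(8,1) f=1→J1  9|4|6
M = 3(9−1)−2·4−6 = 24−8−6 = 10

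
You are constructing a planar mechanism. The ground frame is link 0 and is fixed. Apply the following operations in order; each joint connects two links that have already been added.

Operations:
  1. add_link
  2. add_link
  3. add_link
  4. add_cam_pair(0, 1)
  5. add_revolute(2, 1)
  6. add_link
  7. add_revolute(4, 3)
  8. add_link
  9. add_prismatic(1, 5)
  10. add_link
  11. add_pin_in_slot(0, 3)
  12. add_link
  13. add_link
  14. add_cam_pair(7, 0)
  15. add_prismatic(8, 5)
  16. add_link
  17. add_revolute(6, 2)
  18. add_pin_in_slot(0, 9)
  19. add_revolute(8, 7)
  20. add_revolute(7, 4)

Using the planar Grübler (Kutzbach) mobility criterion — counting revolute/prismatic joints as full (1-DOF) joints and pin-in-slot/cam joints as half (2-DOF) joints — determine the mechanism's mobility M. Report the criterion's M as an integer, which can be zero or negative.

M = 9

L=1 J1=0 J2=0
add link → L=2 J1=0 J2=0
add link → L=3 J1=0 J2=0
add link → L=4 J1=0 J2=0
C@0,1 dof=2 J2 → L=4 J1=0 J2=1
R@2,1 dof=1 J1 → L=4 J1=1 J2=1
add link → L=5 J1=1 J2=1
R@4,3 dof=1 J1 → L=5 J1=2 J2=1
add link → L=6 J1=2 J2=1
P@1,5 dof=1 J1 → L=6 J1=3 J2=1
add link → L=7 J1=3 J2=1
PS@0,3 dof=2 J2 → L=7 J1=3 J2=2
add link → L=8 J1=3 J2=2
add link → L=9 J1=3 J2=2
C@7,0 dof=2 J2 → L=9 J1=3 J2=3
P@8,5 dof=1 J1 → L=9 J1=4 J2=3
add link → L=10 J1=4 J2=3
R@6,2 dof=1 J1 → L=10 J1=5 J2=3
PS@0,9 dof=2 J2 → L=10 J1=5 J2=4
R@8,7 dof=1 J1 → L=10 J1=6 J2=4
R@7,4 dof=1 J1 → L=10 J1=7 J2=4
M=3(L−1)−2J1−J2=3·9−2·7−4=9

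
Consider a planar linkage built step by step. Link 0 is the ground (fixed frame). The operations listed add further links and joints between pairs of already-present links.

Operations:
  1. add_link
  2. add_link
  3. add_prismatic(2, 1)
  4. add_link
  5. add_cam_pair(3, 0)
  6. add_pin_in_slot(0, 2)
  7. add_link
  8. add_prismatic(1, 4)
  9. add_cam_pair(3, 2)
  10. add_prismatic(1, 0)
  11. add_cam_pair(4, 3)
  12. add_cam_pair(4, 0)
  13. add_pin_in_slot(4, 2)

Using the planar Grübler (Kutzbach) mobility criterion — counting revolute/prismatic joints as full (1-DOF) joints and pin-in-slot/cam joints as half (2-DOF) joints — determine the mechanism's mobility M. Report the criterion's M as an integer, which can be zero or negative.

M = 0

link 0 = ground. State L|J1|J2 = 1|0|0
+link1  2|0|0
+link2  3|0|0
P(2,1) f=1→J1  3|1|0
+link3  4|1|0
C(3,0) f=2→J2  4|1|1
PS(0,2) f=2→J2  4|1|2
+link4  5|1|2
P(1,4) f=1→J1  5|2|2
C(3,2) f=2→J2  5|2|3
P(1,0) f=1→J1  5|3|3
C(4,3) f=2→J2  5|3|4
C(4,0) f=2→J2  5|3|5
PS(4,2) f=2→J2  5|3|6
M = 3(5−1)−2·3−6 = 12−6−6 = 0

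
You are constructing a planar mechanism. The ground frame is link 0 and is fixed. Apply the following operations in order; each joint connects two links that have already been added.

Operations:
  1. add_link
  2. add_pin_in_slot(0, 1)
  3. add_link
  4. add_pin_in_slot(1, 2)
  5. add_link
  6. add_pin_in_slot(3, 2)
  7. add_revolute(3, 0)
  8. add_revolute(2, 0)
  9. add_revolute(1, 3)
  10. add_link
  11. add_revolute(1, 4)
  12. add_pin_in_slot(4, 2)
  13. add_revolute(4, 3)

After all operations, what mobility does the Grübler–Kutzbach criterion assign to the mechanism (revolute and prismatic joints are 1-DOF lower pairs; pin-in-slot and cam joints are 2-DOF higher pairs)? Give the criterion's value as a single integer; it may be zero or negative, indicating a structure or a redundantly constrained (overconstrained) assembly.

(L,J1,J2)=(1,0,0); link0 fixed
link1: (2,0,0)
PS 0-1 [J2]: (2,0,1)
link2: (3,0,1)
PS 1-2 [J2]: (3,0,2)
link3: (4,0,2)
PS 3-2 [J2]: (4,0,3)
R 3-0 [J1]: (4,1,3)
R 2-0 [J1]: (4,2,3)
R 1-3 [J1]: (4,3,3)
link4: (5,3,3)
R 1-4 [J1]: (5,4,3)
PS 4-2 [J2]: (5,4,4)
R 4-3 [J1]: (5,5,4)
Grübler: 3·4 − 2·5 − 4 = -2

M = -2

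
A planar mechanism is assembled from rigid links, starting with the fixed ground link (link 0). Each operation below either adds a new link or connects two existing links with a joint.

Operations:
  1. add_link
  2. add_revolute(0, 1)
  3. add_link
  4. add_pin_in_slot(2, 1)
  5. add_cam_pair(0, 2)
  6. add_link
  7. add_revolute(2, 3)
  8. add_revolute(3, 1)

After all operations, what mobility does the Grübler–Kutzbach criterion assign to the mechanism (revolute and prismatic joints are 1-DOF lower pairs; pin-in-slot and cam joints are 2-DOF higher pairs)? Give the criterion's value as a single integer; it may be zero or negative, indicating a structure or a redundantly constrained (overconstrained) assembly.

L=1 J1=0 J2=0
add link → L=2 J1=0 J2=0
R@0,1 dof=1 J1 → L=2 J1=1 J2=0
add link → L=3 J1=1 J2=0
PS@2,1 dof=2 J2 → L=3 J1=1 J2=1
C@0,2 dof=2 J2 → L=3 J1=1 J2=2
add link → L=4 J1=1 J2=2
R@2,3 dof=1 J1 → L=4 J1=2 J2=2
R@3,1 dof=1 J1 → L=4 J1=3 J2=2
M=3(L−1)−2J1−J2=3·3−2·3−2=1

M = 1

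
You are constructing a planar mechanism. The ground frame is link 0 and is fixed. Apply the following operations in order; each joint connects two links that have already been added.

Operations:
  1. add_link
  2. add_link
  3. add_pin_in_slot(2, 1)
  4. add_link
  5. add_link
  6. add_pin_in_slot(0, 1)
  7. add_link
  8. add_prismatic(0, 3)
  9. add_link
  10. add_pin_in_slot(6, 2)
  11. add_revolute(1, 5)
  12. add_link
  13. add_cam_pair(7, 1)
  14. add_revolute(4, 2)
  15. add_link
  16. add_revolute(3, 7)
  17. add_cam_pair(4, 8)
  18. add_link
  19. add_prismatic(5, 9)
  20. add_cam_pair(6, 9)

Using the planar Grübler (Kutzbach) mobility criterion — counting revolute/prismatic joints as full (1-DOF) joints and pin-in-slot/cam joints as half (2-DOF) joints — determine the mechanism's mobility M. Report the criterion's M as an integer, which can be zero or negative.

M = 11

link 0 = ground. State L|J1|J2 = 1|0|0
+link1  2|0|0
+link2  3|0|0
PS(2,1) f=2→J2  3|0|1
+link3  4|0|1
+link4  5|0|1
PS(0,1) f=2→J2  5|0|2
+link5  6|0|2
P(0,3) f=1→J1  6|1|2
+link6  7|1|2
PS(6,2) f=2→J2  7|1|3
R(1,5) f=1→J1  7|2|3
+link7  8|2|3
C(7,1) f=2→J2  8|2|4
R(4,2) f=1→J1  8|3|4
+link8  9|3|4
R(3,7) f=1→J1  9|4|4
C(4,8) f=2→J2  9|4|5
+link9  10|4|5
P(5,9) f=1→J1  10|5|5
C(6,9) f=2→J2  10|5|6
M = 3(10−1)−2·5−6 = 27−10−6 = 11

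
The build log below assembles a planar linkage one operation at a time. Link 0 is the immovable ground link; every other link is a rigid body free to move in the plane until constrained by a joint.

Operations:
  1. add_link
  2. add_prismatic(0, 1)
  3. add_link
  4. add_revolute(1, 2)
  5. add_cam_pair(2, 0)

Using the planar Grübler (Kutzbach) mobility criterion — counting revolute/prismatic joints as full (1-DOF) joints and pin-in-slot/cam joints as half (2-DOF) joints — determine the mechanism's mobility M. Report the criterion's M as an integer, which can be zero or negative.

M = 1

link 0 = ground. State L|J1|J2 = 1|0|0
+link1  2|0|0
P(0,1) f=1→J1  2|1|0
+link2  3|1|0
R(1,2) f=1→J1  3|2|0
C(2,0) f=2→J2  3|2|1
M = 3(3−1)−2·2−1 = 6−4−1 = 1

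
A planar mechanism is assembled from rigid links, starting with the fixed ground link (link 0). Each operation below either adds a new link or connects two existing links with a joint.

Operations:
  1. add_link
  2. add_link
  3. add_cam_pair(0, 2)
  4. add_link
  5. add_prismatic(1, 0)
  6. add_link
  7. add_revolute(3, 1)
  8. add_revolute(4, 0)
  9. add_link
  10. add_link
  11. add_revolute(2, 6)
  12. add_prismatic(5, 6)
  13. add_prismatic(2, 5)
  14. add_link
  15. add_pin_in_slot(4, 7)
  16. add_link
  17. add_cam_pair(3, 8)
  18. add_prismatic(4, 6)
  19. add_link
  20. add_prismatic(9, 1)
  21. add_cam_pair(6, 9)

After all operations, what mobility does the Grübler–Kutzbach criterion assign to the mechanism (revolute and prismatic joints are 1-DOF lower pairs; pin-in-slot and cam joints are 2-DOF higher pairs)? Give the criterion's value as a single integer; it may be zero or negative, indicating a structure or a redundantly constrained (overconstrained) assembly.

[1;0;0] (link 0 is ground)
L+ [2;0;0]
L+ [3;0;0]
C(0,2)∈J2 [3;0;1]
L+ [4;0;1]
P(1,0)∈J1 [4;1;1]
L+ [5;1;1]
R(3,1)∈J1 [5;2;1]
R(4,0)∈J1 [5;3;1]
L+ [6;3;1]
L+ [7;3;1]
R(2,6)∈J1 [7;4;1]
P(5,6)∈J1 [7;5;1]
P(2,5)∈J1 [7;6;1]
L+ [8;6;1]
PS(4,7)∈J2 [8;6;2]
L+ [9;6;2]
C(3,8)∈J2 [9;6;3]
P(4,6)∈J1 [9;7;3]
L+ [10;7;3]
P(9,1)∈J1 [10;8;3]
C(6,9)∈J2 [10;8;4]
mobility = 27 − 16 − 4 = 7

M = 7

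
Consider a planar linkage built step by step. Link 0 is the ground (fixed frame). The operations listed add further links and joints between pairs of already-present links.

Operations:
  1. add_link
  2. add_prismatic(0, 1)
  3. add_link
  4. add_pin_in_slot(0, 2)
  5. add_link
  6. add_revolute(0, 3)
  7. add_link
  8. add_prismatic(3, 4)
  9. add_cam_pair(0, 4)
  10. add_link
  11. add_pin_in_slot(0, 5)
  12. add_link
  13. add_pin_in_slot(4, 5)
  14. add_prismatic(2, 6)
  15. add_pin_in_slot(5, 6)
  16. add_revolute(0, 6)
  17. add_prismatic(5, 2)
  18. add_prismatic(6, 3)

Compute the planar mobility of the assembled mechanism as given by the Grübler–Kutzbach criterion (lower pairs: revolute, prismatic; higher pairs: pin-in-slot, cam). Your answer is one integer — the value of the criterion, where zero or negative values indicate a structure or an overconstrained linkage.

L=1 J1=0 J2=0
add link → L=2 J1=0 J2=0
P@0,1 dof=1 J1 → L=2 J1=1 J2=0
add link → L=3 J1=1 J2=0
PS@0,2 dof=2 J2 → L=3 J1=1 J2=1
add link → L=4 J1=1 J2=1
R@0,3 dof=1 J1 → L=4 J1=2 J2=1
add link → L=5 J1=2 J2=1
P@3,4 dof=1 J1 → L=5 J1=3 J2=1
C@0,4 dof=2 J2 → L=5 J1=3 J2=2
add link → L=6 J1=3 J2=2
PS@0,5 dof=2 J2 → L=6 J1=3 J2=3
add link → L=7 J1=3 J2=3
PS@4,5 dof=2 J2 → L=7 J1=3 J2=4
P@2,6 dof=1 J1 → L=7 J1=4 J2=4
PS@5,6 dof=2 J2 → L=7 J1=4 J2=5
R@0,6 dof=1 J1 → L=7 J1=5 J2=5
P@5,2 dof=1 J1 → L=7 J1=6 J2=5
P@6,3 dof=1 J1 → L=7 J1=7 J2=5
M=3(L−1)−2J1−J2=3·6−2·7−5=-1

M = -1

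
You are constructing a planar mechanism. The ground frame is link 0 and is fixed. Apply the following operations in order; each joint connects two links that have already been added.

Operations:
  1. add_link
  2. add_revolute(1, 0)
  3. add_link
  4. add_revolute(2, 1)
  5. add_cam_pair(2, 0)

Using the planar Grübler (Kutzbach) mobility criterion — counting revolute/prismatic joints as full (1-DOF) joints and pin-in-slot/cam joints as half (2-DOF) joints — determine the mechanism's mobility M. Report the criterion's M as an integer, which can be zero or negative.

M = 1

ground; <1,0,0>
#1 <2,0,0>
R:1↔0 J1 <2,1,0>
#2 <3,1,0>
R:2↔1 J1 <3,2,0>
C:2↔0 J2 <3,2,1>
3×2 − 2×2 − 1×1 = 1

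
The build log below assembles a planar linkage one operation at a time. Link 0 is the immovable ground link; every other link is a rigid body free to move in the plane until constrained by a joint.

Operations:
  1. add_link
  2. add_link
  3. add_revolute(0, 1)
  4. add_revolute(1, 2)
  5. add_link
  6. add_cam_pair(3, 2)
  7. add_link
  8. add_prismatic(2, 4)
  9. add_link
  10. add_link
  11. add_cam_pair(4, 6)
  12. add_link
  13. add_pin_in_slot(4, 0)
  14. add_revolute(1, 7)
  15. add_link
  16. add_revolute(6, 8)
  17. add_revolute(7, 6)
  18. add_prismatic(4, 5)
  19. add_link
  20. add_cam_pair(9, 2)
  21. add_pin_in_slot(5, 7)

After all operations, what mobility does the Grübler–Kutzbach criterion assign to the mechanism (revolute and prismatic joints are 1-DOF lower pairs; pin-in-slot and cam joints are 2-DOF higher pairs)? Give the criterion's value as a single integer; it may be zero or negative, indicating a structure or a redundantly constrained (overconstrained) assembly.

link 0 = ground. State L|J1|J2 = 1|0|0
+link1  2|0|0
+link2  3|0|0
R(0,1) f=1→J1  3|1|0
R(1,2) f=1→J1  3|2|0
+link3  4|2|0
C(3,2) f=2→J2  4|2|1
+link4  5|2|1
P(2,4) f=1→J1  5|3|1
+link5  6|3|1
+link6  7|3|1
C(4,6) f=2→J2  7|3|2
+link7  8|3|2
PS(4,0) f=2→J2  8|3|3
R(1,7) f=1→J1  8|4|3
+link8  9|4|3
R(6,8) f=1→J1  9|5|3
R(7,6) f=1→J1  9|6|3
P(4,5) f=1→J1  9|7|3
+link9  10|7|3
C(9,2) f=2→J2  10|7|4
PS(5,7) f=2→J2  10|7|5
M = 3(10−1)−2·7−5 = 27−14−5 = 8

M = 8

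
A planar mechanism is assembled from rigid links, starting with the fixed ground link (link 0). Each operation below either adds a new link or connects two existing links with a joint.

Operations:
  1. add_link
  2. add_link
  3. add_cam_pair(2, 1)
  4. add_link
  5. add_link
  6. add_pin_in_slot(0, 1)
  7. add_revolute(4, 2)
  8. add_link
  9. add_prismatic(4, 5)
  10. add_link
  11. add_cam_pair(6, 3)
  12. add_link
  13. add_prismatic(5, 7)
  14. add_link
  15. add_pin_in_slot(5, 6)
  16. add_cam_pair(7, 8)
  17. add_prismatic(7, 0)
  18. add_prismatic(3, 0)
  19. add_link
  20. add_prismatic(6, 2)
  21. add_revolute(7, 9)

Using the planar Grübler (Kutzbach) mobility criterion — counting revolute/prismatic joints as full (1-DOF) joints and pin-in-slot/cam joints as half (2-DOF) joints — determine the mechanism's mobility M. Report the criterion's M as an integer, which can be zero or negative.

M = 8

ground; <1,0,0>
#1 <2,0,0>
#2 <3,0,0>
C:2↔1 J2 <3,0,1>
#3 <4,0,1>
#4 <5,0,1>
PS:0↔1 J2 <5,0,2>
R:4↔2 J1 <5,1,2>
#5 <6,1,2>
P:4↔5 J1 <6,2,2>
#6 <7,2,2>
C:6↔3 J2 <7,2,3>
#7 <8,2,3>
P:5↔7 J1 <8,3,3>
#8 <9,3,3>
PS:5↔6 J2 <9,3,4>
C:7↔8 J2 <9,3,5>
P:7↔0 J1 <9,4,5>
P:3↔0 J1 <9,5,5>
#9 <10,5,5>
P:6↔2 J1 <10,6,5>
R:7↔9 J1 <10,7,5>
3×9 − 2×7 − 1×5 = 8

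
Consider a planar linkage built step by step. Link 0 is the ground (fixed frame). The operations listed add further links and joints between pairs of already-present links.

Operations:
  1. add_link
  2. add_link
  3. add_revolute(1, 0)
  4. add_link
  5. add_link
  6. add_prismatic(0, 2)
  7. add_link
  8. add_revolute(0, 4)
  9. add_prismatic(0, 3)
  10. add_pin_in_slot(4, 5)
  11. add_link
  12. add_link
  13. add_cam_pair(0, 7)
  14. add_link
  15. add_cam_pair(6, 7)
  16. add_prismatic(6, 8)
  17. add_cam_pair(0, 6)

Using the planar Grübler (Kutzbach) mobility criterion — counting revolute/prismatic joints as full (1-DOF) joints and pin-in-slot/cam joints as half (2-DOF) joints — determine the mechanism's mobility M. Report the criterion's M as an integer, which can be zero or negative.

[1;0;0] (link 0 is ground)
L+ [2;0;0]
L+ [3;0;0]
R(1,0)∈J1 [3;1;0]
L+ [4;1;0]
L+ [5;1;0]
P(0,2)∈J1 [5;2;0]
L+ [6;2;0]
R(0,4)∈J1 [6;3;0]
P(0,3)∈J1 [6;4;0]
PS(4,5)∈J2 [6;4;1]
L+ [7;4;1]
L+ [8;4;1]
C(0,7)∈J2 [8;4;2]
L+ [9;4;2]
C(6,7)∈J2 [9;4;3]
P(6,8)∈J1 [9;5;3]
C(0,6)∈J2 [9;5;4]
mobility = 24 − 10 − 4 = 10

M = 10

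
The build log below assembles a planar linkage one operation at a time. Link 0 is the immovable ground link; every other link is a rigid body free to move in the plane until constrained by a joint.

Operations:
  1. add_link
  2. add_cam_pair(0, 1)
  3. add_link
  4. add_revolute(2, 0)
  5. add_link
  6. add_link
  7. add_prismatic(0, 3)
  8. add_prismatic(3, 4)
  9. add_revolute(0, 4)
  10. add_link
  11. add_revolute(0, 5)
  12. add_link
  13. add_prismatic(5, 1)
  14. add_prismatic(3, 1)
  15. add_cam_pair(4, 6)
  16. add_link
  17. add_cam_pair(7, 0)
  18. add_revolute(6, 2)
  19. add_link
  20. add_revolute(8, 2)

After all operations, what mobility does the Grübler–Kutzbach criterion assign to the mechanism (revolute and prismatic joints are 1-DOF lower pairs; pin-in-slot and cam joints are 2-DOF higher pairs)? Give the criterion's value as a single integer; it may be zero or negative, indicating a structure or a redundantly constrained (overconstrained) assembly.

M = 3

ground; <1,0,0>
#1 <2,0,0>
C:0↔1 J2 <2,0,1>
#2 <3,0,1>
R:2↔0 J1 <3,1,1>
#3 <4,1,1>
#4 <5,1,1>
P:0↔3 J1 <5,2,1>
P:3↔4 J1 <5,3,1>
R:0↔4 J1 <5,4,1>
#5 <6,4,1>
R:0↔5 J1 <6,5,1>
#6 <7,5,1>
P:5↔1 J1 <7,6,1>
P:3↔1 J1 <7,7,1>
C:4↔6 J2 <7,7,2>
#7 <8,7,2>
C:7↔0 J2 <8,7,3>
R:6↔2 J1 <8,8,3>
#8 <9,8,3>
R:8↔2 J1 <9,9,3>
3×8 − 2×9 − 1×3 = 3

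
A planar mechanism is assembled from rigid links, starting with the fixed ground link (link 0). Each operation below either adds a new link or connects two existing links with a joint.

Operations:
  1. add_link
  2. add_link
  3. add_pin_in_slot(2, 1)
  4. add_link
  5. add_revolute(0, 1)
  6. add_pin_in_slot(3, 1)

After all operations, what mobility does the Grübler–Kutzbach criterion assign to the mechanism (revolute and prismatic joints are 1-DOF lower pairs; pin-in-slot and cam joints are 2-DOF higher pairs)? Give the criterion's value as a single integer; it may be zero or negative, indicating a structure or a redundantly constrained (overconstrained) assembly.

M = 5

(L,J1,J2)=(1,0,0); link0 fixed
link1: (2,0,0)
link2: (3,0,0)
PS 2-1 [J2]: (3,0,1)
link3: (4,0,1)
R 0-1 [J1]: (4,1,1)
PS 3-1 [J2]: (4,1,2)
Grübler: 3·3 − 2·1 − 2 = 5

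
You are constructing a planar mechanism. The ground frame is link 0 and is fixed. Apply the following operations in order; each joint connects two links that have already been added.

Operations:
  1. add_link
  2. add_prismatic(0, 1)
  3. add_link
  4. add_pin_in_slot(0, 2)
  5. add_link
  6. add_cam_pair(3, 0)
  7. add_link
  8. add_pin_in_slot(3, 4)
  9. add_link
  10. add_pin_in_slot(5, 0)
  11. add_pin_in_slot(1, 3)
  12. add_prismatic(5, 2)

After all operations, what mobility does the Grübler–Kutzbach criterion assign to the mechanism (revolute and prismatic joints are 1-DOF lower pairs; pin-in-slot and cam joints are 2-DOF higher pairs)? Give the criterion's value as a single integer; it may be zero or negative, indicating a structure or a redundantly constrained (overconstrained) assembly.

L=1 J1=0 J2=0
add link → L=2 J1=0 J2=0
P@0,1 dof=1 J1 → L=2 J1=1 J2=0
add link → L=3 J1=1 J2=0
PS@0,2 dof=2 J2 → L=3 J1=1 J2=1
add link → L=4 J1=1 J2=1
C@3,0 dof=2 J2 → L=4 J1=1 J2=2
add link → L=5 J1=1 J2=2
PS@3,4 dof=2 J2 → L=5 J1=1 J2=3
add link → L=6 J1=1 J2=3
PS@5,0 dof=2 J2 → L=6 J1=1 J2=4
PS@1,3 dof=2 J2 → L=6 J1=1 J2=5
P@5,2 dof=1 J1 → L=6 J1=2 J2=5
M=3(L−1)−2J1−J2=3·5−2·2−5=6

M = 6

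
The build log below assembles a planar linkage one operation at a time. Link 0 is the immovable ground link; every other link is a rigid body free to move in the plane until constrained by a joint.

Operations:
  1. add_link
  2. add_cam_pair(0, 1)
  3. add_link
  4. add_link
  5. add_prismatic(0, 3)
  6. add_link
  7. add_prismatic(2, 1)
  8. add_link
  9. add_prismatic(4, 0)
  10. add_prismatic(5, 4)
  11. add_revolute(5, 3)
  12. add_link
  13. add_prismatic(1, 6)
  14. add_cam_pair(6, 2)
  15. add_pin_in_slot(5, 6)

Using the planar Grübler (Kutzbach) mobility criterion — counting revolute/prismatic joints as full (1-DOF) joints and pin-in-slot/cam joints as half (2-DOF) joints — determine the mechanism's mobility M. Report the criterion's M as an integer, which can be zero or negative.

M = 3

link 0 = ground. State L|J1|J2 = 1|0|0
+link1  2|0|0
C(0,1) f=2→J2  2|0|1
+link2  3|0|1
+link3  4|0|1
P(0,3) f=1→J1  4|1|1
+link4  5|1|1
P(2,1) f=1→J1  5|2|1
+link5  6|2|1
P(4,0) f=1→J1  6|3|1
P(5,4) f=1→J1  6|4|1
R(5,3) f=1→J1  6|5|1
+link6  7|5|1
P(1,6) f=1→J1  7|6|1
C(6,2) f=2→J2  7|6|2
PS(5,6) f=2→J2  7|6|3
M = 3(7−1)−2·6−3 = 18−12−3 = 3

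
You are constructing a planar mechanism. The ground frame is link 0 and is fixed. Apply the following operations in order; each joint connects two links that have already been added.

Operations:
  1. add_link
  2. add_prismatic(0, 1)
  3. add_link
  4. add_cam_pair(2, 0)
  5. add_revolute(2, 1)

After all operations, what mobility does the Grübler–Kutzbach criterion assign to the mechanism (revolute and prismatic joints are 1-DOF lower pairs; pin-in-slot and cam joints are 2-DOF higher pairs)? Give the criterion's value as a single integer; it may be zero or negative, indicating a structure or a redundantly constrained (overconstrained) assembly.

M = 1

[1;0;0] (link 0 is ground)
L+ [2;0;0]
P(0,1)∈J1 [2;1;0]
L+ [3;1;0]
C(2,0)∈J2 [3;1;1]
R(2,1)∈J1 [3;2;1]
mobility = 6 − 4 − 1 = 1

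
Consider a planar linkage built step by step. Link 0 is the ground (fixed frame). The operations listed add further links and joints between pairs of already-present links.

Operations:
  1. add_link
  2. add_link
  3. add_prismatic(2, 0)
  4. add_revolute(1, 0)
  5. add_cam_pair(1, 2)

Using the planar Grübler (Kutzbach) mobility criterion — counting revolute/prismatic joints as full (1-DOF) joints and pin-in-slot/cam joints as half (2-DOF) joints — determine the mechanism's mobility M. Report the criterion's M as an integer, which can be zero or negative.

ground; <1,0,0>
#1 <2,0,0>
#2 <3,0,0>
P:2↔0 J1 <3,1,0>
R:1↔0 J1 <3,2,0>
C:1↔2 J2 <3,2,1>
3×2 − 2×2 − 1×1 = 1

M = 1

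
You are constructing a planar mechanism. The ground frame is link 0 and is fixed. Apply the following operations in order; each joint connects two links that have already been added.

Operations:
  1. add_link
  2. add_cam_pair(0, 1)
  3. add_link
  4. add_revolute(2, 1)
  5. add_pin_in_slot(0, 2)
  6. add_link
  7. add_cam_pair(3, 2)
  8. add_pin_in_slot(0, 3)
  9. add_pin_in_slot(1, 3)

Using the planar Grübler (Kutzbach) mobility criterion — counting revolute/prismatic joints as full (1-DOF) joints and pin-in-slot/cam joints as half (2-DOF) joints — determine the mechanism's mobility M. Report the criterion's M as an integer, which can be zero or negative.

ground; <1,0,0>
#1 <2,0,0>
C:0↔1 J2 <2,0,1>
#2 <3,0,1>
R:2↔1 J1 <3,1,1>
PS:0↔2 J2 <3,1,2>
#3 <4,1,2>
C:3↔2 J2 <4,1,3>
PS:0↔3 J2 <4,1,4>
PS:1↔3 J2 <4,1,5>
3×3 − 2×1 − 1×5 = 2

M = 2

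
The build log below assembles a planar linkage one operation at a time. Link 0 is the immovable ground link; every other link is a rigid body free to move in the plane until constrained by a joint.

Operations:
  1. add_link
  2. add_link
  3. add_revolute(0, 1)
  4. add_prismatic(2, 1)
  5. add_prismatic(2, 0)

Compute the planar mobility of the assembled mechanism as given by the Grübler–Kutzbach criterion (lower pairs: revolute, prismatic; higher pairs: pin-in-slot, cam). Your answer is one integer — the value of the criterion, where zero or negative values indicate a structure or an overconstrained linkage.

M = 0

[1;0;0] (link 0 is ground)
L+ [2;0;0]
L+ [3;0;0]
R(0,1)∈J1 [3;1;0]
P(2,1)∈J1 [3;2;0]
P(2,0)∈J1 [3;3;0]
mobility = 6 − 6 − 0 = 0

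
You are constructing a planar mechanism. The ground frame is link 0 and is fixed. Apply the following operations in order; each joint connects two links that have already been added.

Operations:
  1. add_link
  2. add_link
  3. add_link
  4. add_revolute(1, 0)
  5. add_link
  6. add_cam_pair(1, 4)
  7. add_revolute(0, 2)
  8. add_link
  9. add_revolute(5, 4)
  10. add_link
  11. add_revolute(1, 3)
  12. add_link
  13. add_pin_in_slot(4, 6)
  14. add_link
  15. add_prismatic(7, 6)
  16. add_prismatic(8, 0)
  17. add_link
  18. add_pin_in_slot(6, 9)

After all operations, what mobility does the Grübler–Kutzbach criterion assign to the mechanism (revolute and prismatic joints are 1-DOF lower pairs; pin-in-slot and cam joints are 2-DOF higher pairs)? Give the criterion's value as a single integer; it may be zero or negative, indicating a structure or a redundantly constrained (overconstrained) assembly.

M = 12

(L,J1,J2)=(1,0,0); link0 fixed
link1: (2,0,0)
link2: (3,0,0)
link3: (4,0,0)
R 1-0 [J1]: (4,1,0)
link4: (5,1,0)
C 1-4 [J2]: (5,1,1)
R 0-2 [J1]: (5,2,1)
link5: (6,2,1)
R 5-4 [J1]: (6,3,1)
link6: (7,3,1)
R 1-3 [J1]: (7,4,1)
link7: (8,4,1)
PS 4-6 [J2]: (8,4,2)
link8: (9,4,2)
P 7-6 [J1]: (9,5,2)
P 8-0 [J1]: (9,6,2)
link9: (10,6,2)
PS 6-9 [J2]: (10,6,3)
Grübler: 3·9 − 2·6 − 3 = 12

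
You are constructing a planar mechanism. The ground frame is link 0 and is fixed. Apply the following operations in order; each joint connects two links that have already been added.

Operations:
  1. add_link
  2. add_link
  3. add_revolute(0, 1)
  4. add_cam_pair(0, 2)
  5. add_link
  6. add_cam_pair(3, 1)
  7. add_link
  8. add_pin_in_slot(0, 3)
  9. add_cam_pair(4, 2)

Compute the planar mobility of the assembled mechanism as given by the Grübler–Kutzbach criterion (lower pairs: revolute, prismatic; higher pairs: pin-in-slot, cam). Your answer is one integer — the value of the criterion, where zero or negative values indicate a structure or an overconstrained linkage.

M = 6

L=1 J1=0 J2=0
add link → L=2 J1=0 J2=0
add link → L=3 J1=0 J2=0
R@0,1 dof=1 J1 → L=3 J1=1 J2=0
C@0,2 dof=2 J2 → L=3 J1=1 J2=1
add link → L=4 J1=1 J2=1
C@3,1 dof=2 J2 → L=4 J1=1 J2=2
add link → L=5 J1=1 J2=2
PS@0,3 dof=2 J2 → L=5 J1=1 J2=3
C@4,2 dof=2 J2 → L=5 J1=1 J2=4
M=3(L−1)−2J1−J2=3·4−2·1−4=6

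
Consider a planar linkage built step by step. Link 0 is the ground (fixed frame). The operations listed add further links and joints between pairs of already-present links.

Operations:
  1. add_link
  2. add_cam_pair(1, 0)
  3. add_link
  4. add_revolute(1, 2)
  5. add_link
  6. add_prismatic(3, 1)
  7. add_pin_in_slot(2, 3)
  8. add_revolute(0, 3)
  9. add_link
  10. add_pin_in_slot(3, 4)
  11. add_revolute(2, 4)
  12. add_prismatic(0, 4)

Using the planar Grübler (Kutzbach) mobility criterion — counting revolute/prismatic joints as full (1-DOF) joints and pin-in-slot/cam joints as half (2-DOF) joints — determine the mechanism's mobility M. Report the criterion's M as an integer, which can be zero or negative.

M = -1

link 0 = ground. State L|J1|J2 = 1|0|0
+link1  2|0|0
C(1,0) f=2→J2  2|0|1
+link2  3|0|1
R(1,2) f=1→J1  3|1|1
+link3  4|1|1
P(3,1) f=1→J1  4|2|1
PS(2,3) f=2→J2  4|2|2
R(0,3) f=1→J1  4|3|2
+link4  5|3|2
PS(3,4) f=2→J2  5|3|3
R(2,4) f=1→J1  5|4|3
P(0,4) f=1→J1  5|5|3
M = 3(5−1)−2·5−3 = 12−10−3 = -1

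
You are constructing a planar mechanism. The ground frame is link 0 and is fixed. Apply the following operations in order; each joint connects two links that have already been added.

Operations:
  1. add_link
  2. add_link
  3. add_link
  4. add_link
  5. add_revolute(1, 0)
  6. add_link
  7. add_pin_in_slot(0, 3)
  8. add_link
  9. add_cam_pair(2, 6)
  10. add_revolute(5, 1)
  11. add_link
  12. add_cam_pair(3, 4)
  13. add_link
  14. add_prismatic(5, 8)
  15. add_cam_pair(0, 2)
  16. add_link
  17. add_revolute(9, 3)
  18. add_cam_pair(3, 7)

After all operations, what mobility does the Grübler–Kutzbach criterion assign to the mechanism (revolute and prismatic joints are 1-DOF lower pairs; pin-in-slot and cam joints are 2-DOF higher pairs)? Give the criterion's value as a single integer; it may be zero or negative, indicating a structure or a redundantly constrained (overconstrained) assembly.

M = 14

link 0 = ground. State L|J1|J2 = 1|0|0
+link1  2|0|0
+link2  3|0|0
+link3  4|0|0
+link4  5|0|0
R(1,0) f=1→J1  5|1|0
+link5  6|1|0
PS(0,3) f=2→J2  6|1|1
+link6  7|1|1
C(2,6) f=2→J2  7|1|2
R(5,1) f=1→J1  7|2|2
+link7  8|2|2
C(3,4) f=2→J2  8|2|3
+link8  9|2|3
P(5,8) f=1→J1  9|3|3
C(0,2) f=2→J2  9|3|4
+link9  10|3|4
R(9,3) f=1→J1  10|4|4
C(3,7) f=2→J2  10|4|5
M = 3(10−1)−2·4−5 = 27−8−5 = 14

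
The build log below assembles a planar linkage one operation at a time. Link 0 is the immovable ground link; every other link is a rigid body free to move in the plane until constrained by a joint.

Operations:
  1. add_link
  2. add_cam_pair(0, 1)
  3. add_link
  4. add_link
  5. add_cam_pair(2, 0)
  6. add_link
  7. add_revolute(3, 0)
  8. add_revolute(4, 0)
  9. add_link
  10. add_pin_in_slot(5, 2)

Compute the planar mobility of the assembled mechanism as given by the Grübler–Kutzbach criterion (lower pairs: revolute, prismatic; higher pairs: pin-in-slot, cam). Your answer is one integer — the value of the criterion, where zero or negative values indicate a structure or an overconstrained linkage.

M = 8

[1;0;0] (link 0 is ground)
L+ [2;0;0]
C(0,1)∈J2 [2;0;1]
L+ [3;0;1]
L+ [4;0;1]
C(2,0)∈J2 [4;0;2]
L+ [5;0;2]
R(3,0)∈J1 [5;1;2]
R(4,0)∈J1 [5;2;2]
L+ [6;2;2]
PS(5,2)∈J2 [6;2;3]
mobility = 15 − 4 − 3 = 8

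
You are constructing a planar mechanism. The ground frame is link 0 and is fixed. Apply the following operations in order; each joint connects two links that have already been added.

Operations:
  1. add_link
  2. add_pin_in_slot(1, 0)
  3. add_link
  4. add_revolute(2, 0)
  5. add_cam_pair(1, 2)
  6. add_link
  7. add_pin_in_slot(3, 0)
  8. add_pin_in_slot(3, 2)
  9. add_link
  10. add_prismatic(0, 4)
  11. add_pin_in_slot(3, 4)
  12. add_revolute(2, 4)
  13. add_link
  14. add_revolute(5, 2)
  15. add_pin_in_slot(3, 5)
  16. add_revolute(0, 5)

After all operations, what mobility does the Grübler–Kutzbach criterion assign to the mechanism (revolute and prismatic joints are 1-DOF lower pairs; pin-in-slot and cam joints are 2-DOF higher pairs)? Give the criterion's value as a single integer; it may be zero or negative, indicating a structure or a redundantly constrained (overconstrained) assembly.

M = -1

[1;0;0] (link 0 is ground)
L+ [2;0;0]
PS(1,0)∈J2 [2;0;1]
L+ [3;0;1]
R(2,0)∈J1 [3;1;1]
C(1,2)∈J2 [3;1;2]
L+ [4;1;2]
PS(3,0)∈J2 [4;1;3]
PS(3,2)∈J2 [4;1;4]
L+ [5;1;4]
P(0,4)∈J1 [5;2;4]
PS(3,4)∈J2 [5;2;5]
R(2,4)∈J1 [5;3;5]
L+ [6;3;5]
R(5,2)∈J1 [6;4;5]
PS(3,5)∈J2 [6;4;6]
R(0,5)∈J1 [6;5;6]
mobility = 15 − 10 − 6 = -1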